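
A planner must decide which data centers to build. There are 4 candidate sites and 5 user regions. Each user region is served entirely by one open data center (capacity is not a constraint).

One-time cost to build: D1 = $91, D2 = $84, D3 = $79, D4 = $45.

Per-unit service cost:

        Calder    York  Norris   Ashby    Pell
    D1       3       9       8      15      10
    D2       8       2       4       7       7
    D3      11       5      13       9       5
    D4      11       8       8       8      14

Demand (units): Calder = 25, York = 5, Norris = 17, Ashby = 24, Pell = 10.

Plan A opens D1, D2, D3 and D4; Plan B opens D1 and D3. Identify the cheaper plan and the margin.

Plan A: {D1, D2, D3, D4}: Calder→D1 3·25=75, York→D2 2·5=10, Norris→D2 4·17=68, Ashby→D2 7·24=168, Pell→D3 5·10=50. Service 371; fixed 299; total 670.
Plan B: {D1, D3}: Calder→D1 3·25=75, York→D3 5·5=25, Norris→D1 8·17=136, Ashby→D3 9·24=216, Pell→D3 5·10=50. Service 502; fixed 170; total 672.
Difference: |670 − 672| = 2.

Plan A is cheaper by 2.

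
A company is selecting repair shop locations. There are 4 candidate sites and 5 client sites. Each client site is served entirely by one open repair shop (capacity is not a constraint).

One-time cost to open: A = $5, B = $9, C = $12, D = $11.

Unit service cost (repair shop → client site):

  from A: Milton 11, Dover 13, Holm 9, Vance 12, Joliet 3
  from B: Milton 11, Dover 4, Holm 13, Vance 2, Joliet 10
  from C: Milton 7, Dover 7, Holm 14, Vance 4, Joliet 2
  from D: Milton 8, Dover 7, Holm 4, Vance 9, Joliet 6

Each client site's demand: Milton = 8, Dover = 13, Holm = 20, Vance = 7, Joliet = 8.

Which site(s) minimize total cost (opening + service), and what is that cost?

Open B, C and D; minimum total cost 250.

For any fixed open set, each client site goes to its cheapest open site; total = fixed + service.
{B, C, D}: Milton→C 7·8=56, Dover→B 4·13=52, Holm→D 4·20=80, Vance→B 2·7=14, Joliet→C 2·8=16. Service 218; fixed 32; total 250.
{A, B, C, D}: Milton→C 7·8=56, Dover→B 4·13=52, Holm→D 4·20=80, Vance→B 2·7=14, Joliet→C 2·8=16. Service 218; fixed 37; total 255.
{A, B, D}: Milton→D 8·8=64, Dover→B 4·13=52, Holm→D 4·20=80, Vance→B 2·7=14, Joliet→A 3·8=24. Service 234; fixed 25; total 259.
{A}: service 545 + fixed 5 = 550
No other subset beats 250.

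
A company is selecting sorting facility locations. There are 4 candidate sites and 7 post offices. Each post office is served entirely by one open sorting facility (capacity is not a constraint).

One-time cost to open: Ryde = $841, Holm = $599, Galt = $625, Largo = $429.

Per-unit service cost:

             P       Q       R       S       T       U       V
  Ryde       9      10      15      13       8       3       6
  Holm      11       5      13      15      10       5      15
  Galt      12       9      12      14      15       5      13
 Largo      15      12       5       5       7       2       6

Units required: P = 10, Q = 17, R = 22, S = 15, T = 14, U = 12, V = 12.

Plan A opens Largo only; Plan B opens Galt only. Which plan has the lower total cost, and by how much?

Plan A is cheaper by 636.

Plan A: {Largo}: P→Largo 15·10=150, Q→Largo 12·17=204, R→Largo 5·22=110, S→Largo 5·15=75, T→Largo 7·14=98, U→Largo 2·12=24, V→Largo 6·12=72. Service 733; fixed 429; total 1162.
Plan B: {Galt}: P→Galt 12·10=120, Q→Galt 9·17=153, R→Galt 12·22=264, S→Galt 14·15=210, T→Galt 15·14=210, U→Galt 5·12=60, V→Galt 13·12=156. Service 1173; fixed 625; total 1798.
Difference: |1162 − 1798| = 636.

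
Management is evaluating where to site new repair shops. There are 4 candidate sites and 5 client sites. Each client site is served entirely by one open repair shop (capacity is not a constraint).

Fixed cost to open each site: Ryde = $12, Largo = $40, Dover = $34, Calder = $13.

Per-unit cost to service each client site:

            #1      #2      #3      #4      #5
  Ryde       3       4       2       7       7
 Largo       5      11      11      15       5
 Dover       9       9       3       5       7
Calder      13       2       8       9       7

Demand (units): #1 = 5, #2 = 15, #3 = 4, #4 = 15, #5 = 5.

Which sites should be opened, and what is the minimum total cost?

For any fixed open set, each client site goes to its cheapest open site; total = fixed + service.
{Ryde, Calder}: #1→Ryde 3·5=15, #2→Calder 2·15=30, #3→Ryde 2·4=8, #4→Ryde 7·15=105, #5→Ryde 7·5=35. Service 193; fixed 25; total 218.
{Ryde, Dover, Calder}: #1→Ryde 3·5=15, #2→Calder 2·15=30, #3→Ryde 2·4=8, #4→Dover 5·15=75, #5→Ryde 7·5=35. Service 163; fixed 59; total 222.
{Ryde}: #1→Ryde 3·5=15, #2→Ryde 4·15=60, #3→Ryde 2·4=8, #4→Ryde 7·15=105, #5→Ryde 7·5=35. Service 223; fixed 12; total 235.
{Ryde, Largo, Dover, Calder}: service 153 + fixed 99 = 252
No other subset beats 218.

Open Ryde and Calder; minimum total cost 218.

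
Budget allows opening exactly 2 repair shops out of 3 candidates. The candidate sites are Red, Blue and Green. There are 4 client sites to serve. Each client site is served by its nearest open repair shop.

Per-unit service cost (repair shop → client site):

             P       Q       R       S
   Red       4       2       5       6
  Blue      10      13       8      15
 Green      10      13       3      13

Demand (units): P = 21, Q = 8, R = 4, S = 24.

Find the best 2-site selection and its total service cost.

With exactly 2 open, each client site uses its cheapest among the chosen.
{Red, Green}: P→Red 4·21=84, Q→Red 2·8=16, R→Green 3·4=12, S→Red 6·24=144. Service cost 256.
{Red, Blue}: service cost 264
{Blue, Green}: service cost 638
Among all 3 size-2 choices, {Red, Green} is lowest.

Choose Red and Green; total service cost 256.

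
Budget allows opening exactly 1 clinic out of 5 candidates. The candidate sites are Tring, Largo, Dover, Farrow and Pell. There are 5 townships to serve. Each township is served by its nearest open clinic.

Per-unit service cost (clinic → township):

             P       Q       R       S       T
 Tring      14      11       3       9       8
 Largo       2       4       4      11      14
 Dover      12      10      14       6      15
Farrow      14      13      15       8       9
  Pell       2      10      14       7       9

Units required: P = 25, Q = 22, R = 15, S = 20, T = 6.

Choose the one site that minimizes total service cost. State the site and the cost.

With exactly 1 open, each township uses its cheapest among the chosen.
{Largo}: P→Largo 2·25=50, Q→Largo 4·22=88, R→Largo 4·15=60, S→Largo 11·20=220, T→Largo 14·6=84. Service cost 502.
{Pell}: service cost 674
{Tring}: service cost 865
Among all 5 size-1 choices, {Largo} is lowest.

Choose Largo only; total service cost 502.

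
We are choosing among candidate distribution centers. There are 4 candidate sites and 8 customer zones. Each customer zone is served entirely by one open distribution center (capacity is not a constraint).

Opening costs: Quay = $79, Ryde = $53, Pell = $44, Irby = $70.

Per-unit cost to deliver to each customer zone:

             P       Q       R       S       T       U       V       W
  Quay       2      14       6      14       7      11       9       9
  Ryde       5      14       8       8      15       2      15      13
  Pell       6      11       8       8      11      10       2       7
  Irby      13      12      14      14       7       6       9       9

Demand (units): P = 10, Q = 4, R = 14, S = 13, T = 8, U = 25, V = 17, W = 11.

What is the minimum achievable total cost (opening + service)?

For any fixed open set, each customer zone goes to its cheapest open site; total = fixed + service.
{Quay, Ryde, Pell}: P→Quay 2·10=20, Q→Pell 11·4=44, R→Quay 6·14=84, S→Ryde 8·13=104, T→Quay 7·8=56, U→Ryde 2·25=50, V→Pell 2·17=34, W→Pell 7·11=77. Service 469; fixed 176; total 645.
{Ryde, Pell}: service 559 + fixed 97 = 656
{Ryde, Pell, Irby}: service 527 + fixed 167 = 694
{Quay, Ryde, Pell, Irby}: P→Quay 2·10=20, Q→Pell 11·4=44, R→Quay 6·14=84, S→Ryde 8·13=104, T→Quay 7·8=56, U→Ryde 2·25=50, V→Pell 2·17=34, W→Pell 7·11=77. Service 469; fixed 246; total 715.
(All 15 nonempty subsets were checked; Quay, Ryde and Pell is lowest.)

Minimum total cost: 645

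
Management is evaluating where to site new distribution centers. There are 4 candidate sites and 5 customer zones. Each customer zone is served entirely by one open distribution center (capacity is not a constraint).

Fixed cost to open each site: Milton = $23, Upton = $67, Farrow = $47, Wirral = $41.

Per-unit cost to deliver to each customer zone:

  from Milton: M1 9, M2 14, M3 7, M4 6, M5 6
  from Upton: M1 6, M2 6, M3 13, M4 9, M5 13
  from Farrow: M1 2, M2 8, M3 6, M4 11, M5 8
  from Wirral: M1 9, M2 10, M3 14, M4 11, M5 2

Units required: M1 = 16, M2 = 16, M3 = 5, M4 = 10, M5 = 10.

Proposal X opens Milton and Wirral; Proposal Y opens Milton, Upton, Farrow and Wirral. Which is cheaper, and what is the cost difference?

Proposal X: {Milton, Wirral}: M1→Milton 9·16=144, M2→Wirral 10·16=160, M3→Milton 7·5=35, M4→Milton 6·10=60, M5→Wirral 2·10=20. Service 419; fixed 64; total 483.
Proposal Y: {Milton, Upton, Farrow, Wirral}: M1→Farrow 2·16=32, M2→Upton 6·16=96, M3→Farrow 6·5=30, M4→Milton 6·10=60, M5→Wirral 2·10=20. Service 238; fixed 178; total 416.
Difference: |483 − 416| = 67.

Proposal Y is cheaper by 67.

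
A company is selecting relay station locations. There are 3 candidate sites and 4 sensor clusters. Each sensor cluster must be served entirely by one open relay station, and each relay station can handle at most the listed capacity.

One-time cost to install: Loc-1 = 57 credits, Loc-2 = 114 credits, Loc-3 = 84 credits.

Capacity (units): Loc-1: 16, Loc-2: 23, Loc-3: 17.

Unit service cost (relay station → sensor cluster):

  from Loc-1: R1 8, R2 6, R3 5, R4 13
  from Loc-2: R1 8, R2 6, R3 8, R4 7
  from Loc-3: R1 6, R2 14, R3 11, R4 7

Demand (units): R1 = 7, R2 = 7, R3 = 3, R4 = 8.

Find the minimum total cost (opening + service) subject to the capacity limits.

Minimum total cost: 296

Open {Loc-1, Loc-3}: R1→Loc-3 6·7=42, R2→Loc-1 6·7=42, R3→Loc-1 5·3=15, R4→Loc-3 7·8=56.
Loads: Loc-1 carries 10/16, Loc-3 carries 15/17. Service 155; fixed 141; total 296.
Next best feasible plan costs 328.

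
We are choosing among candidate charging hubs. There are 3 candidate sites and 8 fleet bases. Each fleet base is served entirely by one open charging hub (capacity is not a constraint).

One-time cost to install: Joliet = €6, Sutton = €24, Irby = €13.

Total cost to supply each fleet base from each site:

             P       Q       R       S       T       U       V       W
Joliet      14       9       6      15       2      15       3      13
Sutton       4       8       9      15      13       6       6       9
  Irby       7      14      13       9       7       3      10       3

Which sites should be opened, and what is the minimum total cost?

For any fixed open set, each fleet base goes to its cheapest open site; total = fixed + service.
{Joliet, Irby}: P→Irby 7, Q→Joliet 9, R→Joliet 6, S→Irby 9, T→Joliet 2, U→Irby 3, V→Joliet 3, W→Irby 3. Service 42; fixed 19; total 61.
{Irby}: service 66 + fixed 13 = 79
{Joliet, Sutton, Irby}: service 38 + fixed 43 = 81
{Joliet}: service 77 + fixed 6 = 83
(All 7 nonempty subsets were checked; Joliet and Irby is lowest.)

Open Joliet and Irby; minimum total cost 61.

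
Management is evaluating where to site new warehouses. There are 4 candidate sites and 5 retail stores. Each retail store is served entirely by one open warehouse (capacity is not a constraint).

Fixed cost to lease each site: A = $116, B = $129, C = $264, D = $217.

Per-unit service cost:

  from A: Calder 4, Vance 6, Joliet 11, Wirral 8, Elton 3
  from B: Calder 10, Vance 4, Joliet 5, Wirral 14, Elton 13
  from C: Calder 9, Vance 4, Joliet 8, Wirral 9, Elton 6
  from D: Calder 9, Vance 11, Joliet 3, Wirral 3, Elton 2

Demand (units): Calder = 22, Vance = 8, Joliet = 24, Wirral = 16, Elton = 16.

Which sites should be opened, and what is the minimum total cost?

For any fixed open set, each retail store goes to its cheapest open site; total = fixed + service.
{A, D}: Calder→A 4·22=88, Vance→A 6·8=48, Joliet→D 3·24=72, Wirral→D 3·16=48, Elton→D 2·16=32. Service 288; fixed 333; total 621.
{D}: service 438 + fixed 217 = 655
{A, B}: service 416 + fixed 245 = 661
{A, B, C, D}: service 272 + fixed 726 = 998
No other subset beats 621.

Open A and D; minimum total cost 621.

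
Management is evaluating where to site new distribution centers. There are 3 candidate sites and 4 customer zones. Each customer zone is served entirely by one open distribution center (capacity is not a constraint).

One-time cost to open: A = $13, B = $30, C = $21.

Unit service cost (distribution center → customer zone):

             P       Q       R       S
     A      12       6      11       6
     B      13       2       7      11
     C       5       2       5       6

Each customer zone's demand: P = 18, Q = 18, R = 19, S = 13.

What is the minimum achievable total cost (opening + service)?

For any fixed open set, each customer zone goes to its cheapest open site; total = fixed + service.
{C}: P→C 5·18=90, Q→C 2·18=36, R→C 5·19=95, S→C 6·13=78. Service 299; fixed 21; total 320.
{A, C}: service 299 + fixed 34 = 333
{B, C}: P→C 5·18=90, Q→B 2·18=36, R→C 5·19=95, S→C 6·13=78. Service 299; fixed 51; total 350.
{A, B, C}: service 299 + fixed 64 = 363
(All 7 nonempty subsets were checked; C only is lowest.)

Minimum total cost: 320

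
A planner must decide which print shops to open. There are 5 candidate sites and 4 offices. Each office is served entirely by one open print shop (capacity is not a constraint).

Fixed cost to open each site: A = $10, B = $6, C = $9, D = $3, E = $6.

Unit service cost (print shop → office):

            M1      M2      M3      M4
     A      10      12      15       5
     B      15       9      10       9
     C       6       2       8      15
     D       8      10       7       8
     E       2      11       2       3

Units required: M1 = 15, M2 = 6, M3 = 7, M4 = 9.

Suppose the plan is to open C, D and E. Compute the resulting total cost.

Each office is assigned to its cheapest site among the open ones.
{C, D, E}: M1→E 2·15=30, M2→C 2·6=12, M3→E 2·7=14, M4→E 3·9=27. Service 83; fixed 18; total 101.

Total cost: 101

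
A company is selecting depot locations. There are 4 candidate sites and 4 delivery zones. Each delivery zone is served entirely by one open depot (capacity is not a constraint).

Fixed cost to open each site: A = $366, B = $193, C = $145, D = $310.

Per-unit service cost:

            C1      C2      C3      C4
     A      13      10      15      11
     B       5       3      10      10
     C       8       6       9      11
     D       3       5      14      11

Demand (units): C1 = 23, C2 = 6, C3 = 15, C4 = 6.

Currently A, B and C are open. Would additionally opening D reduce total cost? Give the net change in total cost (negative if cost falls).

Current service cost with {A, B, C}: 328.
Adding D: each delivery zone re-picks its cheapest; new service cost 282, saving 46.
Extra fixed cost: 310. Net change = 310 − 46 = 264.
(Totals: 1032 → 1296.)

No — net change +264 (cost rises by 264).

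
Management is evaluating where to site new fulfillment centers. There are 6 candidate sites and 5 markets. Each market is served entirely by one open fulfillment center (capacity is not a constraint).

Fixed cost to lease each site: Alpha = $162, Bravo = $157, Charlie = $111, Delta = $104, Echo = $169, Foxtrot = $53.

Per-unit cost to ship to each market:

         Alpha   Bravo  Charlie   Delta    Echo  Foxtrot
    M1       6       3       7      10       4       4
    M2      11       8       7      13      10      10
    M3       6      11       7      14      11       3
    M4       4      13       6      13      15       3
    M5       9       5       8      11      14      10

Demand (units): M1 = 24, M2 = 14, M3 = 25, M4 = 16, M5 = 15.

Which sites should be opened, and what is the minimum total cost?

For any fixed open set, each market goes to its cheapest open site; total = fixed + service.
{Foxtrot}: M1→Foxtrot 4·24=96, M2→Foxtrot 10·14=140, M3→Foxtrot 3·25=75, M4→Foxtrot 3·16=48, M5→Foxtrot 10·15=150. Service 509; fixed 53; total 562.
{Bravo, Foxtrot}: service 382 + fixed 210 = 592
{Charlie, Foxtrot}: M1→Foxtrot 4·24=96, M2→Charlie 7·14=98, M3→Foxtrot 3·25=75, M4→Foxtrot 3·16=48, M5→Charlie 8·15=120. Service 437; fixed 164; total 601.
{Alpha, Bravo, Charlie, Delta, Echo, Foxtrot}: service 368 + fixed 756 = 1124
No other subset beats 562.

Open Foxtrot only; minimum total cost 562.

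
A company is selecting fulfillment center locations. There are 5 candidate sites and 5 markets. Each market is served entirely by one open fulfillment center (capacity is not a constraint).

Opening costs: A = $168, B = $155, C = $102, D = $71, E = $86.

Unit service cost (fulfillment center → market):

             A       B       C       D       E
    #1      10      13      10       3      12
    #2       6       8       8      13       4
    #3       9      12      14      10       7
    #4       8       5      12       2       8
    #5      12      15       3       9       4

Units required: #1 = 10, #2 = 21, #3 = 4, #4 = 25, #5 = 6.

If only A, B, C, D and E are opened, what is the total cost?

Each market is assigned to its cheapest site among the open ones.
{A, B, C, D, E}: #1→D 3·10=30, #2→E 4·21=84, #3→E 7·4=28, #4→D 2·25=50, #5→C 3·6=18. Service 210; fixed 582; total 792.

Total cost: 792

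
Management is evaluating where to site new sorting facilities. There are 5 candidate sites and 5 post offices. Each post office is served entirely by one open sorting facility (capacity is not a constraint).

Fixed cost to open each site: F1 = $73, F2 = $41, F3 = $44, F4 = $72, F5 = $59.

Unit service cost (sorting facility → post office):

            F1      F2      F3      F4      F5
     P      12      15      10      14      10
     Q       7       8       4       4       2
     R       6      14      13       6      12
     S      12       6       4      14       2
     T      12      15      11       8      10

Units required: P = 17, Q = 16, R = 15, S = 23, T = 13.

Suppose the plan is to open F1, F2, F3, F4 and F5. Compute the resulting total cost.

Each post office is assigned to its cheapest site among the open ones.
{F1, F2, F3, F4, F5}: P→F3 10·17=170, Q→F5 2·16=32, R→F1 6·15=90, S→F5 2·23=46, T→F4 8·13=104. Service 442; fixed 289; total 731.

Total cost: 731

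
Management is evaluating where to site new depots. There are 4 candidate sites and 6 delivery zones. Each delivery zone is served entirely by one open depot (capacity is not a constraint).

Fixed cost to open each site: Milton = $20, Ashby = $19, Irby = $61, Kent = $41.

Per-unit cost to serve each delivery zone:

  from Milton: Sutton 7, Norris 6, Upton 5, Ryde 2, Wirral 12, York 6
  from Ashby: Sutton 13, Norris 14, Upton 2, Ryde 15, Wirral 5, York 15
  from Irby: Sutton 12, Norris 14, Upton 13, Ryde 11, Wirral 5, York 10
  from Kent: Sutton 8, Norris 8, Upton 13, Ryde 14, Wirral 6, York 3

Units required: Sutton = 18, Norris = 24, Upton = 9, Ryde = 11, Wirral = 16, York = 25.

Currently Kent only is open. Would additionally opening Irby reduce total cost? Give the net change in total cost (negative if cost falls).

Current service cost with {Kent}: 778.
Adding Irby: each delivery zone re-picks its cheapest; new service cost 729, saving 49.
Extra fixed cost: 61. Net change = 61 − 49 = 12.
(Totals: 819 → 831.)

No — net change +12 (cost rises by 12).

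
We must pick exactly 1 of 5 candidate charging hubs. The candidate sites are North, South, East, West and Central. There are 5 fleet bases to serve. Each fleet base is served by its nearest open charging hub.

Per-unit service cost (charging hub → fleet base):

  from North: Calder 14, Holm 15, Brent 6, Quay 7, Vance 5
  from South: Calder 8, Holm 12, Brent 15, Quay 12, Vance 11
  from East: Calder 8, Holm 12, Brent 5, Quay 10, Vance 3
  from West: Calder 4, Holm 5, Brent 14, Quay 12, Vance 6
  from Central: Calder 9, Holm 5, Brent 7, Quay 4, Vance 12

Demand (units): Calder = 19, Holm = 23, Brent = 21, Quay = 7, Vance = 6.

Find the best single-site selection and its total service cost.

With exactly 1 open, each fleet base uses its cheapest among the chosen.
{Central}: Calder→Central 9·19=171, Holm→Central 5·23=115, Brent→Central 7·21=147, Quay→Central 4·7=28, Vance→Central 12·6=72. Service cost 533.
{West}: service cost 605
{East}: service cost 621
Among all 5 size-1 choices, {Central} is lowest.

Choose Central only; total service cost 533.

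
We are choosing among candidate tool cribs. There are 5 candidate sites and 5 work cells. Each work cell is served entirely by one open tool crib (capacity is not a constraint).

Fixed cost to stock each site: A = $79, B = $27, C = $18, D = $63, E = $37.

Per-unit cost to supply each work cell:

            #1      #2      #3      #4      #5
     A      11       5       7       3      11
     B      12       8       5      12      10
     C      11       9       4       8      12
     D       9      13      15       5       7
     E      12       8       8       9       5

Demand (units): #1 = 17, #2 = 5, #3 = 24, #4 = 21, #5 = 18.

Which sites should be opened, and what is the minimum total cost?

For any fixed open set, each work cell goes to its cheapest open site; total = fixed + service.
{A, C, E}: #1→A 11·17=187, #2→A 5·5=25, #3→C 4·24=96, #4→A 3·21=63, #5→E 5·18=90. Service 461; fixed 134; total 595.
{C, D, E}: #1→D 9·17=153, #2→E 8·5=40, #3→C 4·24=96, #4→D 5·21=105, #5→E 5·18=90. Service 484; fixed 118; total 602.
{C, D}: #1→D 9·17=153, #2→C 9·5=45, #3→C 4·24=96, #4→D 5·21=105, #5→D 7·18=126. Service 525; fixed 81; total 606.
{A, B, C, D, E}: #1→D 9·17=153, #2→A 5·5=25, #3→C 4·24=96, #4→A 3·21=63, #5→E 5·18=90. Service 427; fixed 224; total 651.
No other subset beats 595.

Open A, C and E; minimum total cost 595.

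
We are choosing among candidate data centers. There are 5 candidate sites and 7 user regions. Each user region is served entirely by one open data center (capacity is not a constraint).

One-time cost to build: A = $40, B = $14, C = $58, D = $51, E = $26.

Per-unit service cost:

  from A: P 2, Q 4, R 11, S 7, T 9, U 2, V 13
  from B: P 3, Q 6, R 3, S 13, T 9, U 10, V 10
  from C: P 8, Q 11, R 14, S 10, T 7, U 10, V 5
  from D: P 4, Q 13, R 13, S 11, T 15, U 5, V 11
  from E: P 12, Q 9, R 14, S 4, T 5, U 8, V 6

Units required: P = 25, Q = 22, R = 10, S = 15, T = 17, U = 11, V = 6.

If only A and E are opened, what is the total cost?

Total cost: 517

Each user region is assigned to its cheapest site among the open ones.
{A, E}: P→A 2·25=50, Q→A 4·22=88, R→A 11·10=110, S→E 4·15=60, T→E 5·17=85, U→A 2·11=22, V→E 6·6=36. Service 451; fixed 66; total 517.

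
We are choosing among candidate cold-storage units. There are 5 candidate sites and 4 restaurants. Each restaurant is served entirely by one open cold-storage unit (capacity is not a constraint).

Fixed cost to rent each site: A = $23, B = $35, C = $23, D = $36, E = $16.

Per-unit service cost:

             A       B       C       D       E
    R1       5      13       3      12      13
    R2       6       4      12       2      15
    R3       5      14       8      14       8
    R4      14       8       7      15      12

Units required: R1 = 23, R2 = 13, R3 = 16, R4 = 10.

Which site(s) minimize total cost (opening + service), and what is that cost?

Open A, C and D; minimum total cost 327.

For any fixed open set, each restaurant goes to its cheapest open site; total = fixed + service.
{A, C, D}: R1→C 3·23=69, R2→D 2·13=26, R3→A 5·16=80, R4→C 7·10=70. Service 245; fixed 82; total 327.
{A, C}: R1→C 3·23=69, R2→A 6·13=78, R3→A 5·16=80, R4→C 7·10=70. Service 297; fixed 46; total 343.
{A, C, D, E}: R1→C 3·23=69, R2→D 2·13=26, R3→A 5·16=80, R4→C 7·10=70. Service 245; fixed 98; total 343.
{A, B, C, D, E}: service 245 + fixed 133 = 378
No other subset beats 327.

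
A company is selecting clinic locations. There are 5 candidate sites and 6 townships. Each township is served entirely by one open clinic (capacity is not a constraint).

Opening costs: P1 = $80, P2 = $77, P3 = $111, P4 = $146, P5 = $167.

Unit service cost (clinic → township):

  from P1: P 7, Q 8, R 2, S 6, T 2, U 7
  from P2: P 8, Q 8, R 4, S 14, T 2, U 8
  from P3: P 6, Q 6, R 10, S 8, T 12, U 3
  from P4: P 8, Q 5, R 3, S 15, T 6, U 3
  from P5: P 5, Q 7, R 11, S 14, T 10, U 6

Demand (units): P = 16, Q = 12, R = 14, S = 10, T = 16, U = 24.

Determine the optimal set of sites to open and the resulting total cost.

Open P1 and P3; minimum total cost 551.

For any fixed open set, each township goes to its cheapest open site; total = fixed + service.
{P1, P3}: P→P3 6·16=96, Q→P3 6·12=72, R→P1 2·14=28, S→P1 6·10=60, T→P1 2·16=32, U→P3 3·24=72. Service 360; fixed 191; total 551.
{P1}: P→P1 7·16=112, Q→P1 8·12=96, R→P1 2·14=28, S→P1 6·10=60, T→P1 2·16=32, U→P1 7·24=168. Service 496; fixed 80; total 576.
{P1, P4}: service 364 + fixed 226 = 590
{P1, P2, P3, P4, P5}: P→P5 5·16=80, Q→P4 5·12=60, R→P1 2·14=28, S→P1 6·10=60, T→P1 2·16=32, U→P3 3·24=72. Service 332; fixed 581; total 913.
No other subset beats 551.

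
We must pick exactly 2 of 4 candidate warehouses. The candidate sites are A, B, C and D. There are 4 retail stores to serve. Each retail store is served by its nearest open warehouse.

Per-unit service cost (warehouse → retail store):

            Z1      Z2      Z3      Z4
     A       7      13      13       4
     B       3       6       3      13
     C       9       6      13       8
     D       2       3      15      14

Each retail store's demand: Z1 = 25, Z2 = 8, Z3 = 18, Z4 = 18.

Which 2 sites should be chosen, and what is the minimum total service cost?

With exactly 2 open, each retail store uses its cheapest among the chosen.
{A, B}: Z1→B 3·25=75, Z2→B 6·8=48, Z3→B 3·18=54, Z4→A 4·18=72. Service cost 249.
{B, C}: service cost 321
{B, D}: service cost 362
Among all 6 size-2 choices, {A, B} is lowest.

Choose A and B; total service cost 249.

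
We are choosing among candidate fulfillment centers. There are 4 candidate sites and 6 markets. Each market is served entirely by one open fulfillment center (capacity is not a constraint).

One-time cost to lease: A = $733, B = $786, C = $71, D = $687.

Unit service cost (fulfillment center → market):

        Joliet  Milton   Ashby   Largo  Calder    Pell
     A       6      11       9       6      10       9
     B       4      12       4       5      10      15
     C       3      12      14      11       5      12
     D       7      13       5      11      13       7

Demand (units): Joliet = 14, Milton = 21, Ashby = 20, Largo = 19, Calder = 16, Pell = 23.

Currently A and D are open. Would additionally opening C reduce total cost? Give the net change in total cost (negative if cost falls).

Yes — net change −51 (cost falls by 51).

Current service cost with {A, D}: 850.
Adding C: each market re-picks its cheapest; new service cost 728, saving 122.
Extra fixed cost: 71. Net change = 71 − 122 = -51.
(Totals: 2270 → 2219.)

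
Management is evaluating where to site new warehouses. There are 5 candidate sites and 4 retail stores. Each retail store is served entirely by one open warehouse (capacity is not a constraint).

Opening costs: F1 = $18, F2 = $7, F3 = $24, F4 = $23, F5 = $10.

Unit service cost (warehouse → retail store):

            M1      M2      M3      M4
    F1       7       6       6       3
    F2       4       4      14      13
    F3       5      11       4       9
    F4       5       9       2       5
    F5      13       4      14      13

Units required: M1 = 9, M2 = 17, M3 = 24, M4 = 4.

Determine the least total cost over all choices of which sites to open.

Minimum total cost: 202

For any fixed open set, each retail store goes to its cheapest open site; total = fixed + service.
{F2, F4}: M1→F2 4·9=36, M2→F2 4·17=68, M3→F4 2·24=48, M4→F4 5·4=20. Service 172; fixed 30; total 202.
{F1, F2, F4}: service 164 + fixed 48 = 212
{F2, F4, F5}: M1→F2 4·9=36, M2→F2 4·17=68, M3→F4 2·24=48, M4→F4 5·4=20. Service 172; fixed 40; total 212.
{F1, F2, F3, F4, F5}: service 164 + fixed 82 = 246
No other subset beats 202.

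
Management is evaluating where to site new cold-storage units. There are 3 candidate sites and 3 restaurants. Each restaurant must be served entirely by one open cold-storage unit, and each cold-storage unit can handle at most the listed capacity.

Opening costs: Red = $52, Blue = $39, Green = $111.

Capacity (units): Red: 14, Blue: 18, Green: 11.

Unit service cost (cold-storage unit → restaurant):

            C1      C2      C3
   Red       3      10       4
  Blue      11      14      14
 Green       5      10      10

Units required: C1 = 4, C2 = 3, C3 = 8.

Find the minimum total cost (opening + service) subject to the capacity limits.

Minimum total cost: 177

Open {Red, Blue}: C1→Red 3·4=12, C2→Blue 14·3=42, C3→Red 4·8=32.
Loads: Red carries 12/14, Blue carries 3/18. Service 86; fixed 91; total 177.
Next best feasible plan costs 197.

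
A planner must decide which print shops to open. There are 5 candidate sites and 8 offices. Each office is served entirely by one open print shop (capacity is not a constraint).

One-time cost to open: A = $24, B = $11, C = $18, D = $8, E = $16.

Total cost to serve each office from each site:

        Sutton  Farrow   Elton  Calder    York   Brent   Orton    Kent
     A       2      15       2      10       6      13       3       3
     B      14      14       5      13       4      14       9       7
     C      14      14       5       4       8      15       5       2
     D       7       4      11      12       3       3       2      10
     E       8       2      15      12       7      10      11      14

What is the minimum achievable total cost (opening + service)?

Minimum total cost: 56

For any fixed open set, each office goes to its cheapest open site; total = fixed + service.
{C, D}: Sutton→D 7, Farrow→D 4, Elton→C 5, Calder→C 4, York→D 3, Brent→D 3, Orton→D 2, Kent→C 2. Service 30; fixed 26; total 56.
{D}: Sutton→D 7, Farrow→D 4, Elton→D 11, Calder→D 12, York→D 3, Brent→D 3, Orton→D 2, Kent→D 10. Service 52; fixed 8; total 60.
{A, D}: Sutton→A 2, Farrow→D 4, Elton→A 2, Calder→A 10, York→D 3, Brent→D 3, Orton→D 2, Kent→A 3. Service 29; fixed 32; total 61.
{A, B, C, D, E}: service 20 + fixed 77 = 97
No other subset beats 56.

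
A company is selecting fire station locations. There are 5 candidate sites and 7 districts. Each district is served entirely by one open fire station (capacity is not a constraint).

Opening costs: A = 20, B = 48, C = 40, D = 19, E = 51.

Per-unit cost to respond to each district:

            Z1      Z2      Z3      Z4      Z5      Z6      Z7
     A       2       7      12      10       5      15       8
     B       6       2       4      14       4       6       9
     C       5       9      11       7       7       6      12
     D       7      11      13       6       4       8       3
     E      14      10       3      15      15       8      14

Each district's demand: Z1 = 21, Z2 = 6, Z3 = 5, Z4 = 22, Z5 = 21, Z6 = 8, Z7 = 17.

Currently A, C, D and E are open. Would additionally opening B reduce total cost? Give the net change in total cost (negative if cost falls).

No — net change +18 (cost rises by 18).

Current service cost with {A, C, D, E}: 414.
Adding B: each district re-picks its cheapest; new service cost 384, saving 30.
Extra fixed cost: 48. Net change = 48 − 30 = 18.
(Totals: 544 → 562.)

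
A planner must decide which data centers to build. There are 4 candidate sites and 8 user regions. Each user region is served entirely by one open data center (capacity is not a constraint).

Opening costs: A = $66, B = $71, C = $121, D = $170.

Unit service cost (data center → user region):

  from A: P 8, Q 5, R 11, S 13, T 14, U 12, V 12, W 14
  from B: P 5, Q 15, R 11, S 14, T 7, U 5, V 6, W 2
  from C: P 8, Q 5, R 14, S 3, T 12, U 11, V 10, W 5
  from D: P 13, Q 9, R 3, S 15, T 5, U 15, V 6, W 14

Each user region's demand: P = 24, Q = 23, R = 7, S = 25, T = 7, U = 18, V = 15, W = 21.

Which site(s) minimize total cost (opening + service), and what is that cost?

Open B and C; minimum total cost 850.

For any fixed open set, each user region goes to its cheapest open site; total = fixed + service.
{B, C}: P→B 5·24=120, Q→C 5·23=115, R→B 11·7=77, S→C 3·25=75, T→B 7·7=49, U→B 5·18=90, V→B 6·15=90, W→B 2·21=42. Service 658; fixed 192; total 850.
{A, B, C}: service 658 + fixed 258 = 916
{B, C, D}: service 588 + fixed 362 = 950
{A, B, C, D}: service 588 + fixed 428 = 1016
No other subset beats 850.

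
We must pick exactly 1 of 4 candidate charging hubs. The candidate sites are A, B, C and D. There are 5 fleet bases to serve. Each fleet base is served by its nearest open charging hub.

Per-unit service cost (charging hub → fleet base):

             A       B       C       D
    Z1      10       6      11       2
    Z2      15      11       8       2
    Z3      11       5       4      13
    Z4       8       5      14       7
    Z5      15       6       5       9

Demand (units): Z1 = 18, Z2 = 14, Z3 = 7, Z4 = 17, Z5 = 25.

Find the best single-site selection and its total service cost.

With exactly 1 open, each fleet base uses its cheapest among the chosen.
{D}: Z1→D 2·18=36, Z2→D 2·14=28, Z3→D 13·7=91, Z4→D 7·17=119, Z5→D 9·25=225. Service cost 499.
{B}: service cost 532
{C}: service cost 701
Among all 4 size-1 choices, {D} is lowest.

Choose D only; total service cost 499.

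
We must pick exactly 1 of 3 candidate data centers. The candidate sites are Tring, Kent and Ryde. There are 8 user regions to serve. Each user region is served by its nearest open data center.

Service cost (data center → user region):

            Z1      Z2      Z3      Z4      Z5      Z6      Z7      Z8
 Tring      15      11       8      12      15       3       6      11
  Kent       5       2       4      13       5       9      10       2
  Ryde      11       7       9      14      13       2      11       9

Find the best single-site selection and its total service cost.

Choose Kent only; total service cost 50.

With exactly 1 open, each user region uses its cheapest among the chosen.
{Kent}: Z1→Kent 5, Z2→Kent 2, Z3→Kent 4, Z4→Kent 13, Z5→Kent 5, Z6→Kent 9, Z7→Kent 10, Z8→Kent 2. Service cost 50.
{Ryde}: service cost 76
{Tring}: service cost 81
Among all 3 size-1 choices, {Kent} is lowest.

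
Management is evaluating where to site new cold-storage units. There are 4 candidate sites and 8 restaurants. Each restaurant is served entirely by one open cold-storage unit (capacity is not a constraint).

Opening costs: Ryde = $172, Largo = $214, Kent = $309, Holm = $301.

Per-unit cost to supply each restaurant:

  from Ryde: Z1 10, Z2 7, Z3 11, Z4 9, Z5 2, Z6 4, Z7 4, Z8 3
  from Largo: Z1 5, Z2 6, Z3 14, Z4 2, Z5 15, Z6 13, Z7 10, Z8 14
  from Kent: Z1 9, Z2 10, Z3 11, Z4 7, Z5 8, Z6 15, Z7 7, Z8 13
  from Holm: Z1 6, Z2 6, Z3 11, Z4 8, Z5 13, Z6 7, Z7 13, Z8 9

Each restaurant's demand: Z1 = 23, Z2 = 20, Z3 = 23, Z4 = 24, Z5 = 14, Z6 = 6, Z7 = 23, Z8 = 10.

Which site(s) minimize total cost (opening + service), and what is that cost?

For any fixed open set, each restaurant goes to its cheapest open site; total = fixed + service.
{Ryde, Largo}: Z1→Largo 5·23=115, Z2→Largo 6·20=120, Z3→Ryde 11·23=253, Z4→Largo 2·24=48, Z5→Ryde 2·14=28, Z6→Ryde 4·6=24, Z7→Ryde 4·23=92, Z8→Ryde 3·10=30. Service 710; fixed 386; total 1096.
{Ryde}: service 1013 + fixed 172 = 1185
{Ryde, Holm}: Z1→Holm 6·23=138, Z2→Holm 6·20=120, Z3→Ryde 11·23=253, Z4→Holm 8·24=192, Z5→Ryde 2·14=28, Z6→Ryde 4·6=24, Z7→Ryde 4·23=92, Z8→Ryde 3·10=30. Service 877; fixed 473; total 1350.
{Ryde, Largo, Kent, Holm}: service 710 + fixed 996 = 1706
No other subset beats 1096.

Open Ryde and Largo; minimum total cost 1096.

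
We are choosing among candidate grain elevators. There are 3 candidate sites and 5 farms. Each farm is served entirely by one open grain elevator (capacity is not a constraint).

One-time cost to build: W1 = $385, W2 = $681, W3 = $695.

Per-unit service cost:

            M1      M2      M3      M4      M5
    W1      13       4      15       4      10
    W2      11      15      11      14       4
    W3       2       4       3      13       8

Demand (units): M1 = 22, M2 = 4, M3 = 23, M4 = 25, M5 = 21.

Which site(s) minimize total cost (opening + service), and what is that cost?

Open W3 only; minimum total cost 1317.

For any fixed open set, each farm goes to its cheapest open site; total = fixed + service.
{W3}: M1→W3 2·22=44, M2→W3 4·4=16, M3→W3 3·23=69, M4→W3 13·25=325, M5→W3 8·21=168. Service 622; fixed 695; total 1317.
{W1}: M1→W1 13·22=286, M2→W1 4·4=16, M3→W1 15·23=345, M4→W1 4·25=100, M5→W1 10·21=210. Service 957; fixed 385; total 1342.
{W1, W3}: service 397 + fixed 1080 = 1477
{W1, W2, W3}: service 313 + fixed 1761 = 2074
No other subset beats 1317.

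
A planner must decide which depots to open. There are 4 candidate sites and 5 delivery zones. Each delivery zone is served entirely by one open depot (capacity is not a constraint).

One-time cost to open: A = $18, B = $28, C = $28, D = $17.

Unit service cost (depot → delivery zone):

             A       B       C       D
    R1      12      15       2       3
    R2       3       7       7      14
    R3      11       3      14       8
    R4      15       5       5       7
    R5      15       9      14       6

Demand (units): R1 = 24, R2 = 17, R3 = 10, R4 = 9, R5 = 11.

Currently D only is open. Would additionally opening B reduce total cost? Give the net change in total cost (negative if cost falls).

Yes — net change −159 (cost falls by 159).

Current service cost with {D}: 519.
Adding B: each delivery zone re-picks its cheapest; new service cost 332, saving 187.
Extra fixed cost: 28. Net change = 28 − 187 = -159.
(Totals: 536 → 377.)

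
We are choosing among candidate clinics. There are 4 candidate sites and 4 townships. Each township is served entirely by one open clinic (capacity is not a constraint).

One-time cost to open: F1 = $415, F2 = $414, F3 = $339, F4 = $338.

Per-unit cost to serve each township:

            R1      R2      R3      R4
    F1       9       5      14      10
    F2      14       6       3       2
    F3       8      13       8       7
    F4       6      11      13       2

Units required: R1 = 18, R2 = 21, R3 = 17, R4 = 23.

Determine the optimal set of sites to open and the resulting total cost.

For any fixed open set, each township goes to its cheapest open site; total = fixed + service.
{F2}: R1→F2 14·18=252, R2→F2 6·21=126, R3→F2 3·17=51, R4→F2 2·23=46. Service 475; fixed 414; total 889.
{F4}: service 606 + fixed 338 = 944
{F3}: service 714 + fixed 339 = 1053
{F1, F2, F3, F4}: service 310 + fixed 1506 = 1816
No other subset beats 889.

Open F2 only; minimum total cost 889.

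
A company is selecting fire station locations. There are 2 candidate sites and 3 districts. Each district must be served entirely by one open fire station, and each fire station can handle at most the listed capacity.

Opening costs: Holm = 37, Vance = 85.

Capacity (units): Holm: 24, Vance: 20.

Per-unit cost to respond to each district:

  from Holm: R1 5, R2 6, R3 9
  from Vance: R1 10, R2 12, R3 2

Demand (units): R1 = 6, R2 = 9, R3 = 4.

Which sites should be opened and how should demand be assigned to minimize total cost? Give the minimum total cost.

Minimum total cost: 157

Open {Holm}: R1→Holm 5·6=30, R2→Holm 6·9=54, R3→Holm 9·4=36.
Loads: Holm carries 19/24. Service 120; fixed 37; total 157.
Next best feasible plan costs 214.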